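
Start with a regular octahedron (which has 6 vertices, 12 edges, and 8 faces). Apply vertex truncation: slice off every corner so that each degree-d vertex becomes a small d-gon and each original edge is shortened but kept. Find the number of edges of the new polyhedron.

Truncation replaces each original edge-end by a new vertex, so V′ = 2E = 24.
Each original edge survives, and each old vertex of degree d contributes d new edges; summing degrees gives Σd = 2E, so E′ = E + 2E = 3E = 36.
Each original face survives and each original vertex becomes one new face: F′ = F + V = 14.

36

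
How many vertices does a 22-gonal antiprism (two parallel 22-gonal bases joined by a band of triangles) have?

44

An antiprism on an n-gon has two n-gon caps and 2n triangles: V = 2·22 = 44, E = 4·22 = 88, F = 2·22 + 2 = 46.
Check: V − E + F = 44 − 88 + 46 = 2.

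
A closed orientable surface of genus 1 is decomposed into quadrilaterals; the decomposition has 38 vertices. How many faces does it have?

38

χ = 2 − 2·1 = 0, and every face is a square so 4F = 2E.
V − E + F = 0 with E = 4F/2 gives 38 − (4/2 − 1)·F = 0, so F = 38 and E = 76.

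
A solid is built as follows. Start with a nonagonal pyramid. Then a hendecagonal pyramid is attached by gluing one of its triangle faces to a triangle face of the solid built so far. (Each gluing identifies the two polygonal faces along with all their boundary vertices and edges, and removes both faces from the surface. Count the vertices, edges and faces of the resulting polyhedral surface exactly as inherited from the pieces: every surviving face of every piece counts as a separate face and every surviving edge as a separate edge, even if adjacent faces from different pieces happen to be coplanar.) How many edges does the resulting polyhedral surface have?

A nonagonal pyramid: V=10, E=18, F=10.
Attach a hendecagonal pyramid (V=12, E=22, F=12) along a 3-gon: merge 3 vertices and 3 edges, delete both glued faces → V=19, E=37, F=20.
Check: V − E + F = 19 − 37 + 20 = 2.

37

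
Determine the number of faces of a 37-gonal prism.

A prism on an n-gon has two n-gon bases and n rectangular sides: V = 2·37 = 74, E = 3·37 = 111, F = 37 + 2 = 39.

39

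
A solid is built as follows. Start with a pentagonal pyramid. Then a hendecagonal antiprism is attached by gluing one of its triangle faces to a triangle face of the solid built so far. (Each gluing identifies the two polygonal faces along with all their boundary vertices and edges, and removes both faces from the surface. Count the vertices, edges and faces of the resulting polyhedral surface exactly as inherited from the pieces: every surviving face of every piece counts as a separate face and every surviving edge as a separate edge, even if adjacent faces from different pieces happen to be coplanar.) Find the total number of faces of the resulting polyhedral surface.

A pentagonal pyramid: V=6, E=10, F=6.
Attach a hendecagonal antiprism (V=22, E=44, F=24) along a 3-gon: merge 3 vertices and 3 edges, delete both glued faces → V=25, E=51, F=28.
Check: V − E + F = 25 − 51 + 28 = 2.

28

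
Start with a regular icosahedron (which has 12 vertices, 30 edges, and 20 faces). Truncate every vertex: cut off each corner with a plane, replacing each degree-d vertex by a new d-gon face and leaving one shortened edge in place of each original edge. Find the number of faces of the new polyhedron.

Truncation replaces each original edge-end by a new vertex, so V′ = 2E = 60.
Each original edge survives, and each old vertex of degree d contributes d new edges; summing degrees gives Σd = 2E, so E′ = E + 2E = 3E = 90.
Each original face survives and each original vertex becomes one new face: F′ = F + V = 32.

32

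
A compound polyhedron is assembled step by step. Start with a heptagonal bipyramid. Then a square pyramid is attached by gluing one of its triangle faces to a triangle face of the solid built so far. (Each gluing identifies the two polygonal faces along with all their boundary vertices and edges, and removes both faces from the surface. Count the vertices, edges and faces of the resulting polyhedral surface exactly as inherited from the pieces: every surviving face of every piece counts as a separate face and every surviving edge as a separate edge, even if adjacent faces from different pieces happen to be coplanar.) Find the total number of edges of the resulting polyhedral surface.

A heptagonal bipyramid: V=9, E=21, F=14.
Attach a square pyramid (V=5, E=8, F=5) along a 3-gon: merge 3 vertices and 3 edges, delete both glued faces → V=11, E=26, F=17.
Check: V − E + F = 11 − 26 + 17 = 2.

26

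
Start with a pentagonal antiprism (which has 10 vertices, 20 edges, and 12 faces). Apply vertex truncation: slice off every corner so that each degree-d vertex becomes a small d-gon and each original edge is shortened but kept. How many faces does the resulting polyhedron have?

Truncation replaces each original edge-end by a new vertex, so V′ = 2E = 40.
Each original edge survives, and each old vertex of degree d contributes d new edges; summing degrees gives Σd = 2E, so E′ = E + 2E = 3E = 60.
Each original face survives and each original vertex becomes one new face: F′ = F + V = 22.

22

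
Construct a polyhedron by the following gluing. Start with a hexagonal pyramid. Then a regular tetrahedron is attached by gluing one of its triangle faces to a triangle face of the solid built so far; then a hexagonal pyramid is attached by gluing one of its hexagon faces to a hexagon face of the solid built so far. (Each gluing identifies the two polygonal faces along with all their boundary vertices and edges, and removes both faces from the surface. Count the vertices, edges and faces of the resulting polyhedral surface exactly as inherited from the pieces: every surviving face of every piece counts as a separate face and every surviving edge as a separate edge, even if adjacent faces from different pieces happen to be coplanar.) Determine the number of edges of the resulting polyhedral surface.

21

A hexagonal pyramid: V=7, E=12, F=7.
Attach a regular tetrahedron (V=4, E=6, F=4) along a 3-gon: merge 3 vertices and 3 edges, delete both glued faces → V=8, E=15, F=9.
Attach a hexagonal pyramid (V=7, E=12, F=7) along a 6-gon: merge 6 vertices and 6 edges, delete both glued faces → V=9, E=21, F=14.
Check: V − E + F = 9 − 21 + 14 = 2.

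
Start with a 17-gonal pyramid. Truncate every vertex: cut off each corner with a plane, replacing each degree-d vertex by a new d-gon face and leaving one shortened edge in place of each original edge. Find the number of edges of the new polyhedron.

102

The base solid has V = 18, E = 34, F = 18.
Truncation replaces each original edge-end by a new vertex, so V′ = 2E = 68.
Each original edge survives, and each old vertex of degree d contributes d new edges; summing degrees gives Σd = 2E, so E′ = E + 2E = 3E = 102.
Each original face survives and each original vertex becomes one new face: F′ = F + V = 36.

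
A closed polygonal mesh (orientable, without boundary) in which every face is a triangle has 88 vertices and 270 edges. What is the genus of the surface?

2

Every face is a triangle and each edge borders two faces, so 3F = 2·270, giving F = 180.
χ = V − E + F = 88 − 270 + 180 = -2.
For a closed orientable surface χ = 2 − 2g, so g = (2 − (-2))/2 = 2.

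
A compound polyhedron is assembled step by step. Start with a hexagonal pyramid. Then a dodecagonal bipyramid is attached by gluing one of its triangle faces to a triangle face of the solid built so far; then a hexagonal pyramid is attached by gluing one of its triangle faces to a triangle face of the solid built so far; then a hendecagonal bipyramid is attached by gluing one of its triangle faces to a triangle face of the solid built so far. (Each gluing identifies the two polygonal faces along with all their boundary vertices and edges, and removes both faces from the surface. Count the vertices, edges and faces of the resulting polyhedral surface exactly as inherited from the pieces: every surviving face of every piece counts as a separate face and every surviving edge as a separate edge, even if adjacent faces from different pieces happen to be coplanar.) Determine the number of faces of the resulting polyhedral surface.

54

A hexagonal pyramid: V=7, E=12, F=7.
Attach a dodecagonal bipyramid (V=14, E=36, F=24) along a 3-gon: merge 3 vertices and 3 edges, delete both glued faces → V=18, E=45, F=29.
Attach a hexagonal pyramid (V=7, E=12, F=7) along a 3-gon: merge 3 vertices and 3 edges, delete both glued faces → V=22, E=54, F=34.
Attach a hendecagonal bipyramid (V=13, E=33, F=22) along a 3-gon: merge 3 vertices and 3 edges, delete both glued faces → V=32, E=84, F=54.
Check: V − E + F = 32 − 84 + 54 = 2.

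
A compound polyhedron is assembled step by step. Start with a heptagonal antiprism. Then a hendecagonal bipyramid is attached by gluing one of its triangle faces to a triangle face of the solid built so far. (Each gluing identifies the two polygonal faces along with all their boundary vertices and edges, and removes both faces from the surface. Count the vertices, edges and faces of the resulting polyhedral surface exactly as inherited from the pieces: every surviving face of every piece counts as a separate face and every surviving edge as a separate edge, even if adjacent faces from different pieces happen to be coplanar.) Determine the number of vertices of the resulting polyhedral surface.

24

A heptagonal antiprism: V=14, E=28, F=16.
Attach a hendecagonal bipyramid (V=13, E=33, F=22) along a 3-gon: merge 3 vertices and 3 edges, delete both glued faces → V=24, E=58, F=36.
Check: V − E + F = 24 − 58 + 36 = 2.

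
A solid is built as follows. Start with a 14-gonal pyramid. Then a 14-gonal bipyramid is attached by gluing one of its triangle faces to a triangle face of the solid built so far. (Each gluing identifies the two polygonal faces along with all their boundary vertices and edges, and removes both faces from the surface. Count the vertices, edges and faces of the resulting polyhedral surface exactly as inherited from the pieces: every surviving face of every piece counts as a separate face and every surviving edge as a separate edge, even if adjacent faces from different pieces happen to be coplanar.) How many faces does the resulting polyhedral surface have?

A 14-gonal pyramid: V=15, E=28, F=15.
Attach a 14-gonal bipyramid (V=16, E=42, F=28) along a 3-gon: merge 3 vertices and 3 edges, delete both glued faces → V=28, E=67, F=41.
Check: V − E + F = 28 − 67 + 41 = 2.

41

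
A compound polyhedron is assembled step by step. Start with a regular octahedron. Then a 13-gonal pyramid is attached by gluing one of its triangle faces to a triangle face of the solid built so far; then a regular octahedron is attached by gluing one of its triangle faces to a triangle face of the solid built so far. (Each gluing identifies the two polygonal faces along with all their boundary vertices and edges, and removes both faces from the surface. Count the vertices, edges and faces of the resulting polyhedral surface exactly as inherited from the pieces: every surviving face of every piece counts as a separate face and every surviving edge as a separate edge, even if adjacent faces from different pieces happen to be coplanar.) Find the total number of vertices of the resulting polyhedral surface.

20

A regular octahedron: V=6, E=12, F=8.
Attach a 13-gonal pyramid (V=14, E=26, F=14) along a 3-gon: merge 3 vertices and 3 edges, delete both glued faces → V=17, E=35, F=20.
Attach a regular octahedron (V=6, E=12, F=8) along a 3-gon: merge 3 vertices and 3 edges, delete both glued faces → V=20, E=44, F=26.
Check: V − E + F = 20 − 44 + 26 = 2.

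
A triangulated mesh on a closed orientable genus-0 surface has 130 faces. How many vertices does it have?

χ = 2 − 2·0 = 2, and every face is a triangle so 3F = 2E.
E = 3·130/2 = 195. Then V = 2 + E − F = 2 + 195 − 130 = 67.

67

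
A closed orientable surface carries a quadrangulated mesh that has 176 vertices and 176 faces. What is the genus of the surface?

Every face is a square, so 2E = 4·176 = 704, giving E = 352.
χ = V − E + F = 176 − 352 + 176 = 0.
For a closed orientable surface χ = 2 − 2g, so g = (2 − (0))/2 = 1.

1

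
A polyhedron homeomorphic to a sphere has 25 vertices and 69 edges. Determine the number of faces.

Here V − E + F = 2.
F = 2 − V + E = 2 − 25 + 69 = 46.

46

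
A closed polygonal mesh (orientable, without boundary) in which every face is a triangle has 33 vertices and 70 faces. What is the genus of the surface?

Every face is a triangle, so 2E = 3·70 = 210, giving E = 105.
χ = V − E + F = 33 − 105 + 70 = -2.
For a closed orientable surface χ = 2 − 2g, so g = (2 − (-2))/2 = 2.

2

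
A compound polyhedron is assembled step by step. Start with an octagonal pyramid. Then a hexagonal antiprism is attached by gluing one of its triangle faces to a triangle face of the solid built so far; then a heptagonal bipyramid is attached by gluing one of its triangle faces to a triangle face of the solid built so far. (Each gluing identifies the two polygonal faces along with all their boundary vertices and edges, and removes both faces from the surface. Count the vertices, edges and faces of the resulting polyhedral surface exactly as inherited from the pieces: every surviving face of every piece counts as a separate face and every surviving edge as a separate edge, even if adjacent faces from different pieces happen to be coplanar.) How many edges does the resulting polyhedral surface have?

An octagonal pyramid: V=9, E=16, F=9.
Attach a hexagonal antiprism (V=12, E=24, F=14) along a 3-gon: merge 3 vertices and 3 edges, delete both glued faces → V=18, E=37, F=21.
Attach a heptagonal bipyramid (V=9, E=21, F=14) along a 3-gon: merge 3 vertices and 3 edges, delete both glued faces → V=24, E=55, F=33.
Check: V − E + F = 24 − 55 + 33 = 2.

55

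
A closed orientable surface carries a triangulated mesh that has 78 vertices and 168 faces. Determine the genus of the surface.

Every face is a triangle, so 2E = 3·168 = 504, giving E = 252.
χ = V − E + F = 78 − 252 + 168 = -6.
For a closed orientable surface χ = 2 − 2g, so g = (2 − (-6))/2 = 4.

4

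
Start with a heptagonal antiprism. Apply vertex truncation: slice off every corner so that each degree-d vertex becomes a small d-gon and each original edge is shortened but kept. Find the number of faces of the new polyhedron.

The base solid has V = 14, E = 28, F = 16.
Truncation replaces each original edge-end by a new vertex, so V′ = 2E = 56.
Each original edge survives, and each old vertex of degree d contributes d new edges; summing degrees gives Σd = 2E, so E′ = E + 2E = 3E = 84.
Each original face survives and each original vertex becomes one new face: F′ = F + V = 30.

30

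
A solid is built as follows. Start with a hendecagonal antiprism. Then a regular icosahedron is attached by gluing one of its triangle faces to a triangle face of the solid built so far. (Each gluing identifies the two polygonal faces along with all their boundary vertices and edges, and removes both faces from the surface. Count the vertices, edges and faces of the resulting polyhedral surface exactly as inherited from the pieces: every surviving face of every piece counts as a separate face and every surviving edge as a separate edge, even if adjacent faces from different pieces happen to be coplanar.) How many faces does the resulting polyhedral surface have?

A hendecagonal antiprism: V=22, E=44, F=24.
Attach a regular icosahedron (V=12, E=30, F=20) along a 3-gon: merge 3 vertices and 3 edges, delete both glued faces → V=31, E=71, F=42.
Check: V − E + F = 31 − 71 + 42 = 2.

42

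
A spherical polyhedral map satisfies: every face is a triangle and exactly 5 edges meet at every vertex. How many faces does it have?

20

Each face has 3 edges and each edge borders two faces, so 2E = 3F.
Each vertex has degree 5, so 5V = 2E and hence V = 3F/5.
Euler: V − E + F = 2 ⇒ (3F/5) − (3F/2) + F = 2.
Multiply by 10: (6 − 15 + 10)F = 20, i.e. 1F = 20.
So F = 20, E = 3·20/2 = 30, V = 3·20/5 = 12.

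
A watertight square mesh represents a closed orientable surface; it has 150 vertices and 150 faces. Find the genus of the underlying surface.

1

Every face is a square, so 2E = 4·150 = 600, giving E = 300.
χ = V − E + F = 150 − 300 + 150 = 0.
For a closed orientable surface χ = 2 − 2g, so g = (2 − (0))/2 = 1.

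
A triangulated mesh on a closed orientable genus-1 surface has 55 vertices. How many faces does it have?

110

χ = 2 − 2·1 = 0, and every face is a triangle so 3F = 2E.
V − E + F = 0 with E = 3F/2 gives 55 − (3/2 − 1)·F = 0, so F = 110 and E = 165.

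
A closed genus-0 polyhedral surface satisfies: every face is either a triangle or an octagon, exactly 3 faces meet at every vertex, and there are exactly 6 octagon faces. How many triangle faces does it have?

Let x be the number of triangles; then F = 6 + x.
Edge–face incidences: 2E = 8·6 + 3·x = 48 + 3x.
Every vertex has degree 3, so 3V = 2E.
Euler: V − E + F = 2 ⇒ (2E)/3 − E + (6 + x) = 2.
Multiply by 6: 2·(2E) − 3·(2E) + 6·(6 + x) = 12, i.e. 36 + 6x − (48 + 3x) = 12.
Collecting terms: 3x − 12 = 12, so 3x = 24, so x = 8.
Then 2E = 48 + 3·8 = 72, so E = 36, V = 2E/3 = 24, F = 6 + 8 = 14.

8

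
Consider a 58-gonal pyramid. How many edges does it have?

116

A pyramid on an n-gon base has one n-gon and n triangles: V = 58 + 1 = 59, E = 2·58 = 116, F = 58 + 1 = 59.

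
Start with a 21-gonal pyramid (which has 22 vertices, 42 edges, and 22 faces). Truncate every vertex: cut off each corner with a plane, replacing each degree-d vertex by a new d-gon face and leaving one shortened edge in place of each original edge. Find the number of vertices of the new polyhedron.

84

Truncation replaces each original edge-end by a new vertex, so V′ = 2E = 84.
Each original edge survives, and each old vertex of degree d contributes d new edges; summing degrees gives Σd = 2E, so E′ = E + 2E = 3E = 126.
Each original face survives and each original vertex becomes one new face: F′ = F + V = 44.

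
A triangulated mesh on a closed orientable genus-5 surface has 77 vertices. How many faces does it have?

χ = 2 − 2·5 = -8, and every face is a triangle so 3F = 2E.
V − E + F = -8 with E = 3F/2 gives 77 − (3/2 − 1)·F = -8, so F = 170 and E = 255.

170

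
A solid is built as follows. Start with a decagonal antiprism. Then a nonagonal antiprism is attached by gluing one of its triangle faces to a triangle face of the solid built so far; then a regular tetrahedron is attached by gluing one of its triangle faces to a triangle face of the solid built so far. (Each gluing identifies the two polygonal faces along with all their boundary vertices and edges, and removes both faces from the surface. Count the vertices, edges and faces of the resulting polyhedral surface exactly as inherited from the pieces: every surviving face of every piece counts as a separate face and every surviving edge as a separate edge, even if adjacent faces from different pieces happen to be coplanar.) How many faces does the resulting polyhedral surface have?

A decagonal antiprism: V=20, E=40, F=22.
Attach a nonagonal antiprism (V=18, E=36, F=20) along a 3-gon: merge 3 vertices and 3 edges, delete both glued faces → V=35, E=73, F=40.
Attach a regular tetrahedron (V=4, E=6, F=4) along a 3-gon: merge 3 vertices and 3 edges, delete both glued faces → V=36, E=76, F=42.
Check: V − E + F = 36 − 76 + 42 = 2.

42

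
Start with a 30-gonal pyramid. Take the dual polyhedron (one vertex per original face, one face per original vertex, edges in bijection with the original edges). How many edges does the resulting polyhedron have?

The base solid has V = 31, E = 60, F = 31.
The dual swaps V and F and preserves E: V′ = F = 31, E′ = E = 60, F′ = V = 31.

60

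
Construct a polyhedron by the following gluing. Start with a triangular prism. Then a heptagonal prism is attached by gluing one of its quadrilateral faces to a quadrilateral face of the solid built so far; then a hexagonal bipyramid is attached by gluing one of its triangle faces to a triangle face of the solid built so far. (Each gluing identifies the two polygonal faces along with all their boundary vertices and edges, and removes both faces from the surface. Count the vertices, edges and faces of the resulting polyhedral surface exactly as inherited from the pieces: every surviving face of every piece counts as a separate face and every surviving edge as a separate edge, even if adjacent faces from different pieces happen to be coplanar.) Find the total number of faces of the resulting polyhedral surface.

A triangular prism: V=6, E=9, F=5.
Attach a heptagonal prism (V=14, E=21, F=9) along a 4-gon: merge 4 vertices and 4 edges, delete both glued faces → V=16, E=26, F=12.
Attach a hexagonal bipyramid (V=8, E=18, F=12) along a 3-gon: merge 3 vertices and 3 edges, delete both glued faces → V=21, E=41, F=22.
Check: V − E + F = 21 − 41 + 22 = 2.

22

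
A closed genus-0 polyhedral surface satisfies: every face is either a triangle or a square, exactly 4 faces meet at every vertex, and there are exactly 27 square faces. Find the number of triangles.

Let x be the number of triangles; then F = 27 + x.
Edge–face incidences: 2E = 4·27 + 3·x = 108 + 3x.
Every vertex has degree 4, so 4V = 2E.
Euler: V − E + F = 2 ⇒ (2E)/4 − E + (27 + x) = 2.
Multiply by 8: 2·(2E) − 4·(2E) + 8·(27 + x) = 16, i.e. 216 + 8x − 2·(108 + 3x) = 16.
Collecting terms: 2x = 16, so x = 8.
Then 2E = 108 + 3·8 = 132, so E = 66, V = 2E/4 = 33, F = 27 + 8 = 35.

8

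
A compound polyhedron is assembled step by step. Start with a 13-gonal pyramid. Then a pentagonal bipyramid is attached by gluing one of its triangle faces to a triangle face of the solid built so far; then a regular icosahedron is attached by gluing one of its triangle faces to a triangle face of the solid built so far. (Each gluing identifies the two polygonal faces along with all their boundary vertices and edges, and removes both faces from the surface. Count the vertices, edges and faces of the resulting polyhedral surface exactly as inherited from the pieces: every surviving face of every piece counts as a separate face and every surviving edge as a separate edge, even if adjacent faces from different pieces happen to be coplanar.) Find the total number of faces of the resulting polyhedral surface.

A 13-gonal pyramid: V=14, E=26, F=14.
Attach a pentagonal bipyramid (V=7, E=15, F=10) along a 3-gon: merge 3 vertices and 3 edges, delete both glued faces → V=18, E=38, F=22.
Attach a regular icosahedron (V=12, E=30, F=20) along a 3-gon: merge 3 vertices and 3 edges, delete both glued faces → V=27, E=65, F=40.
Check: V − E + F = 27 − 65 + 40 = 2.

40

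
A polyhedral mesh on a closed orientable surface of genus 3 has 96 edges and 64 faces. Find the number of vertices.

For a closed orientable surface of genus 3, χ = 2 − 2·3 = -4.
V = -4 + E − F = -4 + 96 − 64 = 28.

28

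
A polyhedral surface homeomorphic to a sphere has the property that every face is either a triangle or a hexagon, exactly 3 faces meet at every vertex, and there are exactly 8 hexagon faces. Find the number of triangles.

Let x be the number of triangles; then F = 8 + x.
Edge–face incidences: 2E = 6·8 + 3·x = 48 + 3x.
Every vertex has degree 3, so 3V = 2E.
Euler: V − E + F = 2 ⇒ (2E)/3 − E + (8 + x) = 2.
Multiply by 6: 2·(2E) − 3·(2E) + 6·(8 + x) = 12, i.e. 48 + 6x − (48 + 3x) = 12.
Collecting terms: 3x = 12, so x = 4.
Then 2E = 48 + 3·4 = 60, so E = 30, V = 2E/3 = 20, F = 8 + 4 = 12.

4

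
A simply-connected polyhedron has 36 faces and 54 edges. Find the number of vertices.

20

Here V − E + F = 2.
V = 2 + E − F = 2 + 54 − 36 = 20.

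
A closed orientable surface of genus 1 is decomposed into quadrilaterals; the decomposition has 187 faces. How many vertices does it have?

χ = 2 − 2·1 = 0, and every face is a square so 4F = 2E.
E = 4·187/2 = 374. Then V = 0 + E − F = 0 + 374 − 187 = 187.

187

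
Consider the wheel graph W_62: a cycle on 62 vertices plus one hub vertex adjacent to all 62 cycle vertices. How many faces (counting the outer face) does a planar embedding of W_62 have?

W_62 has V = 62 + 1 = 63 vertices and E = 2·62 = 124 edges.
By Euler's formula F = 2 − V + E = 2 − 63 + 124 = 63.

63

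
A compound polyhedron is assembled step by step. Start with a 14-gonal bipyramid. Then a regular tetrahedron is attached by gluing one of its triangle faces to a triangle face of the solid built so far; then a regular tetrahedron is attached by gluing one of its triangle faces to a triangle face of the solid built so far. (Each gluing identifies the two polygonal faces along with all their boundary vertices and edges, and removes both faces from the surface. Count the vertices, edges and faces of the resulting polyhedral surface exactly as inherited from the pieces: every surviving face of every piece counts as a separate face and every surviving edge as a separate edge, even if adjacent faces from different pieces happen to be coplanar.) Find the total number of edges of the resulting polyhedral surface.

48

A 14-gonal bipyramid: V=16, E=42, F=28.
Attach a regular tetrahedron (V=4, E=6, F=4) along a 3-gon: merge 3 vertices and 3 edges, delete both glued faces → V=17, E=45, F=30.
Attach a regular tetrahedron (V=4, E=6, F=4) along a 3-gon: merge 3 vertices and 3 edges, delete both glued faces → V=18, E=48, F=32.
Check: V − E + F = 18 − 48 + 32 = 2.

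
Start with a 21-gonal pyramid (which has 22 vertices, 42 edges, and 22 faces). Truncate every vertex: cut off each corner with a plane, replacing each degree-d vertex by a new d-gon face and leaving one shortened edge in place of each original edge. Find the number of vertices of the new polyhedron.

84

Truncation replaces each original edge-end by a new vertex, so V′ = 2E = 84.
Each original edge survives, and each old vertex of degree d contributes d new edges; summing degrees gives Σd = 2E, so E′ = E + 2E = 3E = 126.
Each original face survives and each original vertex becomes one new face: F′ = F + V = 44.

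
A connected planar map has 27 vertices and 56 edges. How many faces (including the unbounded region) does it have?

Euler's formula for a connected plane graph: V − E + F = 2, so F = 2 − 27 + 56 = 31.

31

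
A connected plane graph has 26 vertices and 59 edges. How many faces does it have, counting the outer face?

Euler's formula for a connected plane graph: V − E + F = 2, so F = 2 − 26 + 59 = 35.

35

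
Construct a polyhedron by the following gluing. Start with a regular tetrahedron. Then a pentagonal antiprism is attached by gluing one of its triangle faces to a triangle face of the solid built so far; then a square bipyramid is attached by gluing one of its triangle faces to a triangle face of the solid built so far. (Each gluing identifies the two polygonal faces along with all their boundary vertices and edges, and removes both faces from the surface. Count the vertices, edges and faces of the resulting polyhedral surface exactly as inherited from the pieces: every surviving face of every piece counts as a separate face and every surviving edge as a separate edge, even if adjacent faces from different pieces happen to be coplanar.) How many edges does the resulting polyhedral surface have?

A regular tetrahedron: V=4, E=6, F=4.
Attach a pentagonal antiprism (V=10, E=20, F=12) along a 3-gon: merge 3 vertices and 3 edges, delete both glued faces → V=11, E=23, F=14.
Attach a square bipyramid (V=6, E=12, F=8) along a 3-gon: merge 3 vertices and 3 edges, delete both glued faces → V=14, E=32, F=20.
Check: V − E + F = 14 − 32 + 20 = 2.

32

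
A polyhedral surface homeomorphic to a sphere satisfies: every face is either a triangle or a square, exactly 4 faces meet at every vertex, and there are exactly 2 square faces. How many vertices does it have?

8

Let x be the number of triangles; then F = 2 + x.
Edge–face incidences: 2E = 4·2 + 3·x = 8 + 3x.
Every vertex has degree 4, so 4V = 2E.
Euler: V − E + F = 2 ⇒ (2E)/4 − E + (2 + x) = 2.
Multiply by 8: 2·(2E) − 4·(2E) + 8·(2 + x) = 16, i.e. 16 + 8x − 2·(8 + 3x) = 16.
Collecting terms: 2x = 16, so x = 8.
Then 2E = 8 + 3·8 = 32, so E = 16, V = 2E/4 = 8, F = 2 + 8 = 10.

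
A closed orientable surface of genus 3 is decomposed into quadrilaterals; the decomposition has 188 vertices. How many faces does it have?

χ = 2 − 2·3 = -4, and every face is a square so 4F = 2E.
V − E + F = -4 with E = 4F/2 gives 188 − (4/2 − 1)·F = -4, so F = 192 and E = 384.

192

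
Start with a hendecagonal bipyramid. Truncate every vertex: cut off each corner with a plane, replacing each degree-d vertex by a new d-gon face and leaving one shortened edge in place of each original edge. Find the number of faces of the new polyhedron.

The base solid has V = 13, E = 33, F = 22.
Truncation replaces each original edge-end by a new vertex, so V′ = 2E = 66.
Each original edge survives, and each old vertex of degree d contributes d new edges; summing degrees gives Σd = 2E, so E′ = E + 2E = 3E = 99.
Each original face survives and each original vertex becomes one new face: F′ = F + V = 35.

35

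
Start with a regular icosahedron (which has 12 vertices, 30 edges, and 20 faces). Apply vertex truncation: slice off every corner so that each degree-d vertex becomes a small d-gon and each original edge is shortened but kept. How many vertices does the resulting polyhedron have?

Truncation replaces each original edge-end by a new vertex, so V′ = 2E = 60.
Each original edge survives, and each old vertex of degree d contributes d new edges; summing degrees gives Σd = 2E, so E′ = E + 2E = 3E = 90.
Each original face survives and each original vertex becomes one new face: F′ = F + V = 32.

60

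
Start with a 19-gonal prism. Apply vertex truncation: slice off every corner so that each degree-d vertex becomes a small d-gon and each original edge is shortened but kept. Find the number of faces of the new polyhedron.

59

The base solid has V = 38, E = 57, F = 21.
Truncation replaces each original edge-end by a new vertex, so V′ = 2E = 114.
Each original edge survives, and each old vertex of degree d contributes d new edges; summing degrees gives Σd = 2E, so E′ = E + 2E = 3E = 171.
Each original face survives and each original vertex becomes one new face: F′ = F + V = 59.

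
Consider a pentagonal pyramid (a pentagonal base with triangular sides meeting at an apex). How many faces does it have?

A pyramid on an n-gon base has one n-gon and n triangles: V = 5 + 1 = 6, E = 2·5 = 10, F = 5 + 1 = 6.
Check: V − E + F = 6 − 10 + 6 = 2.

6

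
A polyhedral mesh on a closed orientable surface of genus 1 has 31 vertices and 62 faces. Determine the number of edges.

For a closed orientable surface of genus 1, χ = 2 − 2·1 = 0.
E = V + F − (0) = 31 + 62 − (0) = 93.

93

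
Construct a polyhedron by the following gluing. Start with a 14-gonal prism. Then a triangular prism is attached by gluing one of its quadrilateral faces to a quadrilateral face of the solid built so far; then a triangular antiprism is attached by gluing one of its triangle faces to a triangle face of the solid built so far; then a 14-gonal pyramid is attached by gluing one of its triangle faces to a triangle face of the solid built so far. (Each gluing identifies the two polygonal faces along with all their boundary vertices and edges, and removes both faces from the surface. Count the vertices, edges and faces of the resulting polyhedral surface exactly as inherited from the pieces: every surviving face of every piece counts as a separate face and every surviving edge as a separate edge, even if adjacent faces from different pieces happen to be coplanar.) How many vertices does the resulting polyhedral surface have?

A 14-gonal prism: V=28, E=42, F=16.
Attach a triangular prism (V=6, E=9, F=5) along a 4-gon: merge 4 vertices and 4 edges, delete both glued faces → V=30, E=47, F=19.
Attach a triangular antiprism (V=6, E=12, F=8) along a 3-gon: merge 3 vertices and 3 edges, delete both glued faces → V=33, E=56, F=25.
Attach a 14-gonal pyramid (V=15, E=28, F=15) along a 3-gon: merge 3 vertices and 3 edges, delete both glued faces → V=45, E=81, F=38.
Check: V − E + F = 45 − 81 + 38 = 2.

45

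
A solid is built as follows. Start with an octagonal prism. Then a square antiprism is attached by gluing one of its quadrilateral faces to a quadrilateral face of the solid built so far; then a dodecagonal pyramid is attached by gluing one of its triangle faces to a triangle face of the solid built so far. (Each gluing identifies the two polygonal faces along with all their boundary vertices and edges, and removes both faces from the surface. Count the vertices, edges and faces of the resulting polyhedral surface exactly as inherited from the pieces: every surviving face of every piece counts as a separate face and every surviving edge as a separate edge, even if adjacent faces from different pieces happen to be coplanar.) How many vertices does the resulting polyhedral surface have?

30

An octagonal prism: V=16, E=24, F=10.
Attach a square antiprism (V=8, E=16, F=10) along a 4-gon: merge 4 vertices and 4 edges, delete both glued faces → V=20, E=36, F=18.
Attach a dodecagonal pyramid (V=13, E=24, F=13) along a 3-gon: merge 3 vertices and 3 edges, delete both glued faces → V=30, E=57, F=29.
Check: V − E + F = 30 − 57 + 29 = 2.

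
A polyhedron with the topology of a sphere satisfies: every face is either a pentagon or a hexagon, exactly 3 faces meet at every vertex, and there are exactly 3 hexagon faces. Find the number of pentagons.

Let x be the number of pentagons; then F = 3 + x.
Edge–face incidences: 2E = 6·3 + 5·x = 18 + 5x.
Every vertex has degree 3, so 3V = 2E.
Euler: V − E + F = 2 ⇒ (2E)/3 − E + (3 + x) = 2.
Multiply by 6: 2·(2E) − 3·(2E) + 6·(3 + x) = 12, i.e. 18 + 6x − (18 + 5x) = 12.
Collecting terms: x = 12.
Then 2E = 18 + 5·12 = 78, so E = 39, V = 2E/3 = 26, F = 3 + 12 = 15.

12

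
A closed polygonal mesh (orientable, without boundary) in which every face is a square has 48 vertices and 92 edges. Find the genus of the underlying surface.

0

Every face is a square and each edge borders two faces, so 4F = 2·92, giving F = 46.
χ = V − E + F = 48 − 92 + 46 = 2.
For a closed orientable surface χ = 2 − 2g, so g = (2 − (2))/2 = 0.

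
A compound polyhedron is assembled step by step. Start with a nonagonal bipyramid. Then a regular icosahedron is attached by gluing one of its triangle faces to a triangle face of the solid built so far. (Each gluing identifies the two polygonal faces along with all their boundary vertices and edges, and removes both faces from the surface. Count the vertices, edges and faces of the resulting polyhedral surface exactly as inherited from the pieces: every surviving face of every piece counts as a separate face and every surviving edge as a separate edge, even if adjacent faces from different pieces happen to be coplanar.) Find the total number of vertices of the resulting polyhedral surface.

A nonagonal bipyramid: V=11, E=27, F=18.
Attach a regular icosahedron (V=12, E=30, F=20) along a 3-gon: merge 3 vertices and 3 edges, delete both glued faces → V=20, E=54, F=36.
Check: V − E + F = 20 − 54 + 36 = 2.

20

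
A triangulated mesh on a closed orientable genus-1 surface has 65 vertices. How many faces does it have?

130

χ = 2 − 2·1 = 0, and every face is a triangle so 3F = 2E.
V − E + F = 0 with E = 3F/2 gives 65 − (3/2 − 1)·F = 0, so F = 130 and E = 195.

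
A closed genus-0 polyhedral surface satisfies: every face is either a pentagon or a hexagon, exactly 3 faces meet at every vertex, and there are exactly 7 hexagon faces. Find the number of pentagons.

12

Let x be the number of pentagons; then F = 7 + x.
Edge–face incidences: 2E = 6·7 + 5·x = 42 + 5x.
Every vertex has degree 3, so 3V = 2E.
Euler: V − E + F = 2 ⇒ (2E)/3 − E + (7 + x) = 2.
Multiply by 6: 2·(2E) − 3·(2E) + 6·(7 + x) = 12, i.e. 42 + 6x − (42 + 5x) = 12.
Collecting terms: x = 12.
Then 2E = 42 + 5·12 = 102, so E = 51, V = 2E/3 = 34, F = 7 + 12 = 19.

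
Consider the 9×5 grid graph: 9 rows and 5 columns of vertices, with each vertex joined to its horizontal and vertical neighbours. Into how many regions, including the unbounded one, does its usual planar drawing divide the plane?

33

The grid has V = 9·5 = 45 vertices and E = 9·4 + 5·8 = 76 edges.
F = 2 − V + E = 2 − 45 + 76 = 33.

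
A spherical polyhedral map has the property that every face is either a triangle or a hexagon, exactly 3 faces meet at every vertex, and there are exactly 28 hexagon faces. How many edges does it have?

90

Let x be the number of triangles; then F = 28 + x.
Edge–face incidences: 2E = 6·28 + 3·x = 168 + 3x.
Every vertex has degree 3, so 3V = 2E.
Euler: V − E + F = 2 ⇒ (2E)/3 − E + (28 + x) = 2.
Multiply by 6: 2·(2E) − 3·(2E) + 6·(28 + x) = 12, i.e. 168 + 6x − (168 + 3x) = 12.
Collecting terms: 3x = 12, so x = 4.
Then 2E = 168 + 3·4 = 180, so E = 90, V = 2E/3 = 60, F = 28 + 4 = 32.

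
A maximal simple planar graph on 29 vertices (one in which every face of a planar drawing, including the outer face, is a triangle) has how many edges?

81

In a plane triangulation 3F = 2E and V − E + F = 2, so E = 3V − 6 = 3·29 − 6 = 81.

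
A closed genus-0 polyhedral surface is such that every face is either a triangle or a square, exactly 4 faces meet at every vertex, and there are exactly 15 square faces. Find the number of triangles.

Let x be the number of triangles; then F = 15 + x.
Edge–face incidences: 2E = 4·15 + 3·x = 60 + 3x.
Every vertex has degree 4, so 4V = 2E.
Euler: V − E + F = 2 ⇒ (2E)/4 − E + (15 + x) = 2.
Multiply by 8: 2·(2E) − 4·(2E) + 8·(15 + x) = 16, i.e. 120 + 8x − 2·(60 + 3x) = 16.
Collecting terms: 2x = 16, so x = 8.
Then 2E = 60 + 3·8 = 84, so E = 42, V = 2E/4 = 21, F = 15 + 8 = 23.

8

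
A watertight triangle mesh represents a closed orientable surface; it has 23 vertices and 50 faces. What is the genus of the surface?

Every face is a triangle, so 2E = 3·50 = 150, giving E = 75.
χ = V − E + F = 23 − 75 + 50 = -2.
For a closed orientable surface χ = 2 − 2g, so g = (2 − (-2))/2 = 2.

2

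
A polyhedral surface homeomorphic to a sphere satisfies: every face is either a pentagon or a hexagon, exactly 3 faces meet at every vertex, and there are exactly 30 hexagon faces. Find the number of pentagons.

12

Let x be the number of pentagons; then F = 30 + x.
Edge–face incidences: 2E = 6·30 + 5·x = 180 + 5x.
Every vertex has degree 3, so 3V = 2E.
Euler: V − E + F = 2 ⇒ (2E)/3 − E + (30 + x) = 2.
Multiply by 6: 2·(2E) − 3·(2E) + 6·(30 + x) = 12, i.e. 180 + 6x − (180 + 5x) = 12.
Collecting terms: x = 12.
Then 2E = 180 + 5·12 = 240, so E = 120, V = 2E/3 = 80, F = 30 + 12 = 42.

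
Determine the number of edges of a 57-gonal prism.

171

A prism on an n-gon has two n-gon bases and n rectangular sides: V = 2·57 = 114, E = 3·57 = 171, F = 57 + 2 = 59.
Check: V − E + F = 114 − 171 + 59 = 2.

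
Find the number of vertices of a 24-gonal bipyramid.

26

A bipyramid over an n-gon has 2n triangular faces and n + 2 vertices: V = 24 + 2 = 26, E = 3·24 = 72, F = 2·24 = 48.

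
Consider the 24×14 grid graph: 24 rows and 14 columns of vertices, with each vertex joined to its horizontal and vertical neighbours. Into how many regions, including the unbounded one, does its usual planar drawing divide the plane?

The grid has V = 24·14 = 336 vertices and E = 24·13 + 14·23 = 634 edges.
F = 2 − V + E = 2 − 336 + 634 = 300.

300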